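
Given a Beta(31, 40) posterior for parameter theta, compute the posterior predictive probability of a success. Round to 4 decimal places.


For a Beta-Bernoulli model, the predictive probability is the mean:
P(success) = 31/(31+40) = 31/71 = 0.4366

0.4366


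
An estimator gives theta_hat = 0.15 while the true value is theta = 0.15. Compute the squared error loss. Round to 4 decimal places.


The squared error loss is (theta_hat - theta)^2
= (0.15 - 0.15)^2
= (0.0)^2 = 0.0

0.0


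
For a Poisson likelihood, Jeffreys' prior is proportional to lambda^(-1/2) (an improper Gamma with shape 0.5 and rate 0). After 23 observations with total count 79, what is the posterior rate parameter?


Jeffreys' prior for Poisson is proportional to lambda^(-1/2).
Posterior is Gamma(0.5 + S, 0 + n) = Gamma(0.5 + 79, 23).
Posterior rate = 0 + n = 23

23.0


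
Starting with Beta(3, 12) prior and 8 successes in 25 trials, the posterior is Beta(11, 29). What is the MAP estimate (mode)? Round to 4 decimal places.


The mode of Beta(a, b) when a > 1 and b > 1 is (a-1)/(a+b-2)
= (11 - 1) / (11 + 29 - 2)
= 10 / 38
= 0.2632

0.2632


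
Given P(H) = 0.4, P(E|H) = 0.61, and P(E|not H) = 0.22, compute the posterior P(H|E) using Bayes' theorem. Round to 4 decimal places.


By Bayes' theorem: P(H|E) = P(E|H)*P(H) / P(E)
P(E) = P(E|H)*P(H) + P(E|not H)*P(not H)
P(E) = 0.61*0.4 + 0.22*0.6 = 0.376
P(H|E) = 0.61*0.4 / 0.376 = 0.6489

0.6489


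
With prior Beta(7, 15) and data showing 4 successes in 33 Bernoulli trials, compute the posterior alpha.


Conjugate update: alpha_posterior = alpha_prior + k
= 7 + 4 = 11

11


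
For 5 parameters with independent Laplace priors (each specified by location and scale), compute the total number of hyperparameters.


A Laplace prior has 2 hyperparameters per parameter.
Total = 5 * 2 = 10

10


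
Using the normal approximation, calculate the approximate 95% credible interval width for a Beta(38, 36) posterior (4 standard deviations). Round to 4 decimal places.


Var(Beta) = 38*36/(74^2 * 75) = 0.0033
SD = 0.0577
Width ~ 4*SD = 0.2309

0.2309


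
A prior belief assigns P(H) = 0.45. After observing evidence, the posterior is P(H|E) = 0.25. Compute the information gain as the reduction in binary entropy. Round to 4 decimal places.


H(prior) = -0.45*log2(0.45) - 0.55*log2(0.55)
= 0.9928
H(post) = -0.25*log2(0.25) - 0.75*log2(0.75)
= 0.8113
IG = 0.9928 - 0.8113 = 0.1815

0.1815


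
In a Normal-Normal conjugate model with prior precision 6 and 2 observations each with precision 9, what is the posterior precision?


Posterior precision = prior precision + n * observation precision
= 6 + 2 * 9
= 6 + 18 = 24

24


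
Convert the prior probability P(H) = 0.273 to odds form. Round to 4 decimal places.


P(not H) = 1 - 0.273 = 0.727
Odds = 0.273 / 0.727 = 0.3755

0.3755


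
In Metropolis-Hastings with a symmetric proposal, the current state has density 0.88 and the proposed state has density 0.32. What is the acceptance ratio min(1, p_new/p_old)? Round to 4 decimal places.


Ratio = p_new / p_old = 0.32 / 0.88 = 0.3636
Acceptance = min(1, 0.3636) = 0.3636

0.3636


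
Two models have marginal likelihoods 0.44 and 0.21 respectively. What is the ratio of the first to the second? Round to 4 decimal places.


Evidence ratio = 0.44 / 0.21
= 2.0952

2.0952


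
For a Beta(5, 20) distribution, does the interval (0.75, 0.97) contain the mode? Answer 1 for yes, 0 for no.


Mode of Beta(a,b) = (a-1)/(a+b-2)
= (5-1)/(5+20-2) = 0.1739
Check: 0.75 <= 0.1739 <= 0.97?
Result: 0

0


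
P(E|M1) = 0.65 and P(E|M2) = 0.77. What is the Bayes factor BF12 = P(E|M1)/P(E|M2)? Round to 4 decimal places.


Bayes factor BF12 = P(E|M1) / P(E|M2)
= 0.65 / 0.77
= 0.8442

0.8442


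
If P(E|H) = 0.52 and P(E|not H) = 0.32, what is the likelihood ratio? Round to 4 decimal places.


Likelihood ratio = P(E|H) / P(E|not H)
= 0.52 / 0.32
= 1.625

1.625


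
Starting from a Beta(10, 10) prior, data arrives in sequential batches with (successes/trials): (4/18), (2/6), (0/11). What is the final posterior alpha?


In sequential Bayesian updating, we sum all successes.
Total successes = 6
Final alpha = 10 + 6 = 16

16


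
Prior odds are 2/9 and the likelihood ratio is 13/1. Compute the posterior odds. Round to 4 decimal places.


Posterior odds = prior odds * likelihood ratio
= (2/9) * (13/1)
= 26 / 9
= 2.8889

2.8889


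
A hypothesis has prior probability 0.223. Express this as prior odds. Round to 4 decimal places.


Odds = P(H) / P(not H) = 0.223 / 0.777
= 0.287

0.287


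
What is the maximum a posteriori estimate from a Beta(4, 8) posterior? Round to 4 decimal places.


The MAP estimate equals the mode of the distribution.
Mode of Beta(a,b) = (a-1)/(a+b-2)
= 3/10
= 0.3

0.3


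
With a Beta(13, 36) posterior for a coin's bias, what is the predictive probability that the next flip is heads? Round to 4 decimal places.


The predictive probability equals the posterior mean.
P(next = heads) = alpha / (alpha + beta)
= 13 / 49 = 0.2653

0.2653


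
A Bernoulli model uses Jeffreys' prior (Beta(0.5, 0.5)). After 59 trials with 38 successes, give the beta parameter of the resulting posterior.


Posterior = Beta(prior_alpha + successes, prior_beta + failures)
= Beta(0.5 + 38, 0.5 + 21)
Posterior beta = 0.5 + (n - k) = 0.5 + 21 = 21.5

21.5


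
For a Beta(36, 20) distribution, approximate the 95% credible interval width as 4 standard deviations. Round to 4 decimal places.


Variance of Beta(a,b) = ab / ((a+b)^2 * (a+b+1))
= 36*20 / ((56)^2 * 57)
= 0.004
SD = sqrt(0.004) = 0.0635
Width = 4 * SD = 0.2539

0.2539


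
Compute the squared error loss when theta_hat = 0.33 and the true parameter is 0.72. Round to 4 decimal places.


L = (theta_hat - theta_true)^2
= (0.33 - 0.72)^2
= -0.39^2 = 0.1521

0.1521


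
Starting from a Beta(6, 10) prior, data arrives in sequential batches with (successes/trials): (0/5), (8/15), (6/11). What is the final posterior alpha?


In sequential Bayesian updating, we sum all successes.
Total successes = 14
Final alpha = 6 + 14 = 20

20


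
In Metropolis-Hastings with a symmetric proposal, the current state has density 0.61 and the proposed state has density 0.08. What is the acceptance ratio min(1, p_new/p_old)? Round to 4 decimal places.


Ratio = p_new / p_old = 0.08 / 0.61 = 0.1311
Acceptance = min(1, 0.1311) = 0.1311

0.1311


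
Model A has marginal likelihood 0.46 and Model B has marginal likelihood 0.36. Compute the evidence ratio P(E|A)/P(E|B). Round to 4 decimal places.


Evidence ratio = P(E|A) / P(E|B)
= 0.46 / 0.36
= 1.2778

1.2778


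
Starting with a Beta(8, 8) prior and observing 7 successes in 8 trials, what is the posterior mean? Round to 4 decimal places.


Posterior parameters: alpha = 8 + 7 = 15
beta = 8 + 1 = 9
Posterior mean = alpha / (alpha + beta) = 15 / 24
= 0.625

0.625


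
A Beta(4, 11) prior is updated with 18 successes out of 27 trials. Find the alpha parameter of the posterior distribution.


In the Beta-Binomial conjugate update:
alpha_post = alpha_prior + successes
= 4 + 18
= 22

22


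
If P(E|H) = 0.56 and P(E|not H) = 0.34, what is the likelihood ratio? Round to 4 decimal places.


Likelihood ratio = P(E|H) / P(E|not H)
= 0.56 / 0.34
= 1.6471

1.6471


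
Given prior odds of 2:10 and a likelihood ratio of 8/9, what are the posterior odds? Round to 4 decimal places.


Posterior odds = prior odds * LR
Prior odds = 2/10 = 0.2
LR = 8/9 = 0.8889
Posterior odds = 0.2 * 0.8889 = 0.1778

0.1778


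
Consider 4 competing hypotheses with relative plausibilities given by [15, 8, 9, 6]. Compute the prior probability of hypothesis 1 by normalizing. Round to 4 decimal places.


Sum of weights = 15 + 8 + 9 + 6 = 38
Normalized prior for H1 = 15 / 38
= 0.3947

0.3947


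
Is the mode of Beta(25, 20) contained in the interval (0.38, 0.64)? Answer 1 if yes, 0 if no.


Mode = (a-1)/(a+b-2) = 24/43 = 0.5581
Interval: (0.38, 0.64)
Contains mode? 1

1


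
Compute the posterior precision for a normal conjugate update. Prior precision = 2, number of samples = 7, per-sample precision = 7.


tau_post = tau_0 + n * tau
= 2 + 7 * 7 = 51

51


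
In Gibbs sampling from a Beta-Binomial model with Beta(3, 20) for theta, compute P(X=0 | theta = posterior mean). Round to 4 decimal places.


Posterior mean = alpha/(alpha+beta) = 3/23 = 0.1304
P(X=0|theta=mean) = 1 - theta = 0.8696

0.8696


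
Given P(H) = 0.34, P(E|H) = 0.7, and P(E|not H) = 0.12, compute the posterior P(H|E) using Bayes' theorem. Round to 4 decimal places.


By Bayes' theorem: P(H|E) = P(E|H)*P(H) / P(E)
P(E) = P(E|H)*P(H) + P(E|not H)*P(not H)
P(E) = 0.7*0.34 + 0.12*0.66 = 0.3172
P(H|E) = 0.7*0.34 / 0.3172 = 0.7503

0.7503


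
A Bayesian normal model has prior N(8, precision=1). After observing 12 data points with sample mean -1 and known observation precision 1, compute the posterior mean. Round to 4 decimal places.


Posterior mean = (prior_precision * prior_mean + n * data_precision * data_mean) / (prior_precision + n * data_precision)
Numerator = 1*8 + 12*1*-1 = -4
Denominator = 1 + 12*1 = 13
Posterior mean = -0.3077

-0.3077


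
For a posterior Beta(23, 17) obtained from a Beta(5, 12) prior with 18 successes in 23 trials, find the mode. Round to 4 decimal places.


Mode = (alpha - 1) / (alpha + beta - 2)
= 22 / 38
= 0.5789

0.5789


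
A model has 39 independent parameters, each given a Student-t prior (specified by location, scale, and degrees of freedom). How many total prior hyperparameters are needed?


Each Student-t prior needs 3 hyperparameters (location, scale, and degrees of freedom).
Total = 3 * 39 = 117

117


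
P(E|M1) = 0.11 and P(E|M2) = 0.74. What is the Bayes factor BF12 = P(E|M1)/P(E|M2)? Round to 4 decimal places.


Bayes factor BF12 = P(E|M1) / P(E|M2)
= 0.11 / 0.74
= 0.1486

0.1486


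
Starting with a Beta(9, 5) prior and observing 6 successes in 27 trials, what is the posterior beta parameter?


Posterior beta = prior beta + failures
Failures = 27 - 6 = 21
beta_post = 5 + 21 = 26

26


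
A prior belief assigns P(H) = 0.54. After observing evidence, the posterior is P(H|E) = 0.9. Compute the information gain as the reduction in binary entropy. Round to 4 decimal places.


H(prior) = -0.54*log2(0.54) - 0.46*log2(0.46)
= 0.9954
H(post) = -0.9*log2(0.9) - 0.1*log2(0.1)
= 0.469
IG = 0.9954 - 0.469 = 0.5264

0.5264


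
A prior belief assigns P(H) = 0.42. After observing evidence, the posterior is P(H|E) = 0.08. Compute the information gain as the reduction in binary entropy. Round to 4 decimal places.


H(prior) = -0.42*log2(0.42) - 0.58*log2(0.58)
= 0.9815
H(post) = -0.08*log2(0.08) - 0.92*log2(0.92)
= 0.4022
IG = 0.9815 - 0.4022 = 0.5793

0.5793


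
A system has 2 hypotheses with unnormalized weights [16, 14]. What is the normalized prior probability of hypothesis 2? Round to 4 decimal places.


The normalized prior is the weight divided by the total.
Total weight = 30
P(H2) = 14 / 30 = 0.4667

0.4667


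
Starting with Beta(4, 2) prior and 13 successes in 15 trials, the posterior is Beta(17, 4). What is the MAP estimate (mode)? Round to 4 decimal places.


The mode of Beta(a, b) when a > 1 and b > 1 is (a-1)/(a+b-2)
= (17 - 1) / (17 + 4 - 2)
= 16 / 19
= 0.8421

0.8421


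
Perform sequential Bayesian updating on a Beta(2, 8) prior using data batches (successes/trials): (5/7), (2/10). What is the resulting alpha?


Accumulate successes: 7
Posterior alpha = prior alpha + sum of successes
= 2 + 7 = 9

9


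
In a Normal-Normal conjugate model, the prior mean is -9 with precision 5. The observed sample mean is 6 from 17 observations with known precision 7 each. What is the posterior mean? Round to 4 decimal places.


Posterior precision = tau0 + n*tau = 5 + 17*7 = 124
Posterior mean = (tau0*mu0 + n*tau*xbar) / posterior_precision
= (5*-9 + 17*7*6) / 124
= 669 / 124 = 5.3952

5.3952


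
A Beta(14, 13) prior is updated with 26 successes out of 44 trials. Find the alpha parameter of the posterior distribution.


In the Beta-Binomial conjugate update:
alpha_post = alpha_prior + successes
= 14 + 26
= 40

40


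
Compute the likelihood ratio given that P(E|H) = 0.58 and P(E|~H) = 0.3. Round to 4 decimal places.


LR = P(E|H) / P(E|~H)
= 0.58 / 0.3 = 1.9333

1.9333


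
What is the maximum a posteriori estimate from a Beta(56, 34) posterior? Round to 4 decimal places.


The MAP estimate equals the mode of the distribution.
Mode of Beta(a,b) = (a-1)/(a+b-2)
= 55/88
= 0.625

0.625


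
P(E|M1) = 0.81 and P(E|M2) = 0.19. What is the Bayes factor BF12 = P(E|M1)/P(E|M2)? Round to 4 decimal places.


Bayes factor BF12 = P(E|M1) / P(E|M2)
= 0.81 / 0.19
= 4.2632

4.2632


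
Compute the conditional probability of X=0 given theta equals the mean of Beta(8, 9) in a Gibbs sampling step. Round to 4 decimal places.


Mean of Beta(8, 9) = 0.4706
P(X=0 | theta=0.4706) = 0.5294

0.5294


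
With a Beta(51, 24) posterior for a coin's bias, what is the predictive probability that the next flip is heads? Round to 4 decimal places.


The predictive probability equals the posterior mean.
P(next = heads) = alpha / (alpha + beta)
= 51 / 75 = 0.68

0.68


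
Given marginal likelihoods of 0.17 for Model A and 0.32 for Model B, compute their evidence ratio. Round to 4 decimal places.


Ratio = ML(A) / ML(B) = 0.17/0.32
= 0.5312

0.5312


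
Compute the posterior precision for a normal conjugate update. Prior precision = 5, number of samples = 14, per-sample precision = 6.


tau_post = tau_0 + n * tau
= 5 + 14 * 6 = 89

89


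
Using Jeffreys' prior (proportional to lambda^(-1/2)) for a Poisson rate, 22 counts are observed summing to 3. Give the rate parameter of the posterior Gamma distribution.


Conjugate update: Gamma(prior_shape + S, prior_rate + n).
Prior shape = 0.5, prior rate = 0.
Posterior rate = 0 + n = 22

22.0


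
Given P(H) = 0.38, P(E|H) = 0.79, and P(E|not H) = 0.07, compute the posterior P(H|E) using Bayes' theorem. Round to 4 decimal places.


By Bayes' theorem: P(H|E) = P(E|H)*P(H) / P(E)
P(E) = P(E|H)*P(H) + P(E|not H)*P(not H)
P(E) = 0.79*0.38 + 0.07*0.62 = 0.3436
P(H|E) = 0.79*0.38 / 0.3436 = 0.8737

0.8737


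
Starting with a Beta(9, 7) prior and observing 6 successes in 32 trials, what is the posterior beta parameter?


Posterior beta = prior beta + failures
Failures = 32 - 6 = 26
beta_post = 7 + 26 = 33

33


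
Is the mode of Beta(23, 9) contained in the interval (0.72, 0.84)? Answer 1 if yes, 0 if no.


Mode = (a-1)/(a+b-2) = 22/30 = 0.7333
Interval: (0.72, 0.84)
Contains mode? 1

1


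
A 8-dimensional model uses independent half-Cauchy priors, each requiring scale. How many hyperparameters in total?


Per parameter: 1 (scale).
Total = 8 * 1 = 8

8


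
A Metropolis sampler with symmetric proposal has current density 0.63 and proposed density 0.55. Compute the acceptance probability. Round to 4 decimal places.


For symmetric proposals, acceptance = min(1, pi(x*)/pi(x))
= min(1, 0.55/0.63)
= min(1, 0.873) = 0.873

0.873


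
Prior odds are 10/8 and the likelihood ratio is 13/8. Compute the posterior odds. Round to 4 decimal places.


Posterior odds = prior odds * likelihood ratio
= (10/8) * (13/8)
= 130 / 64
= 2.0312

2.0312


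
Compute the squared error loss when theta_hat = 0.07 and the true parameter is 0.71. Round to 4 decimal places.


L = (theta_hat - theta_true)^2
= (0.07 - 0.71)^2
= -0.64^2 = 0.4096

0.4096


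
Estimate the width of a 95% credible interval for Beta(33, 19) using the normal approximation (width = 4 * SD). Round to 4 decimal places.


For Beta(a,b): Var = ab/((a+b)^2(a+b+1))
Var = 0.0044, SD = 0.0661
Approximate 95% CI width = 4 * 0.0661 = 0.2646

0.2646


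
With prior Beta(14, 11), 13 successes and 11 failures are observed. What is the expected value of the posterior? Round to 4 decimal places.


Posterior = Beta(27, 22)
E[theta] = alpha/(alpha+beta)
= 27/49 = 0.551

0.551


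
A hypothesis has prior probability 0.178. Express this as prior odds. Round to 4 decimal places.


Odds = P(H) / P(not H) = 0.178 / 0.822
= 0.2165

0.2165


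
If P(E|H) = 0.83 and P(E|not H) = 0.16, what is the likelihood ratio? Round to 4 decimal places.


Likelihood ratio = P(E|H) / P(E|not H)
= 0.83 / 0.16
= 5.1875

5.1875


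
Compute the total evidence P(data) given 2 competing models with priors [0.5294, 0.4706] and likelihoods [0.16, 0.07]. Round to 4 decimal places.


Marginal likelihood = sum P(model_i) * P(data|model_i)
Model 1: 0.5294 * 0.16 = 0.0847
Model 2: 0.4706 * 0.07 = 0.0329
Total = 0.1176

0.1176


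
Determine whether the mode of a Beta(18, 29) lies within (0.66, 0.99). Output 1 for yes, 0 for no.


First find the mode: (a-1)/(a+b-2) = 0.3778
Is 0.3778 in (0.66, 0.99)? 0

0


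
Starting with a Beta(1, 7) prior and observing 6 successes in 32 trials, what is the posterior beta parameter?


Posterior beta = prior beta + failures
Failures = 32 - 6 = 26
beta_post = 7 + 26 = 33

33


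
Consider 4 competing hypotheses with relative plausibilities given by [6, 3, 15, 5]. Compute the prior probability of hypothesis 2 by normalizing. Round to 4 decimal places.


Sum of weights = 6 + 3 + 15 + 5 = 29
Normalized prior for H2 = 3 / 29
= 0.1034

0.1034


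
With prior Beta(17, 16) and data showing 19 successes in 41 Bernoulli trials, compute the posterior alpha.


Conjugate update: alpha_posterior = alpha_prior + k
= 17 + 19 = 36

36


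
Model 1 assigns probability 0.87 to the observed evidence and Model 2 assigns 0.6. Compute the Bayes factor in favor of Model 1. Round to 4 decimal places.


BF = P(data|M1) / P(data|M2)
= 0.87 / 0.6 = 1.45

1.45


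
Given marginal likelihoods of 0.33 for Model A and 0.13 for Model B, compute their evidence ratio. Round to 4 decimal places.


Ratio = ML(A) / ML(B) = 0.33/0.13
= 2.5385

2.5385


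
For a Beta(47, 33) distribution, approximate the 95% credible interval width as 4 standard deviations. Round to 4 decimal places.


Variance of Beta(a,b) = ab / ((a+b)^2 * (a+b+1))
= 47*33 / ((80)^2 * 81)
= 0.003
SD = sqrt(0.003) = 0.0547
Width = 4 * SD = 0.2188

0.2188


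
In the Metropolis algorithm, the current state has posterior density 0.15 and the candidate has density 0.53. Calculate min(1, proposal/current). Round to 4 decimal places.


Ratio = 0.53/0.15 = 3.5333
Acceptance probability = min(1, 3.5333)
= 1.0

1.0


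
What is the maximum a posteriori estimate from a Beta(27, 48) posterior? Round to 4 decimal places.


The MAP estimate equals the mode of the distribution.
Mode of Beta(a,b) = (a-1)/(a+b-2)
= 26/73
= 0.3562

0.3562


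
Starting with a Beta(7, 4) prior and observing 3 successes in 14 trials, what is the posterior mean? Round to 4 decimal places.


Posterior parameters: alpha = 7 + 3 = 10
beta = 4 + 11 = 15
Posterior mean = alpha / (alpha + beta) = 10 / 25
= 0.4

0.4


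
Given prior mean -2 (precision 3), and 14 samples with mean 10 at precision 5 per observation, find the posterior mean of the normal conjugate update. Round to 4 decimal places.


The posterior mean is a precision-weighted average of prior and data.
Post. prec. = 3 + 70 = 73
Post. mean = (-6 + 700)/73 = 694/73 = 9.5068

9.5068


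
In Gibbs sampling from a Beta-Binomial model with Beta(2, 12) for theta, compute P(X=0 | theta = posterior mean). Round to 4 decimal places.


Posterior mean = alpha/(alpha+beta) = 2/14 = 0.1429
P(X=0|theta=mean) = 1 - theta = 0.8571

0.8571


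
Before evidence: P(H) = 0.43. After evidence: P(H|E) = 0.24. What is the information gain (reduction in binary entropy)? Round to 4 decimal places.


Prior entropy = 0.9858
Posterior entropy = 0.795
Information gain = 0.9858 - 0.795 = 0.1908

0.1908


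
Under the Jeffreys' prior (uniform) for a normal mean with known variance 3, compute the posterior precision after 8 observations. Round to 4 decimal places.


Prior precision = 0 (flat prior).
Post. prec. = 0 + n/var = 8/3 = 2.6667

2.6667


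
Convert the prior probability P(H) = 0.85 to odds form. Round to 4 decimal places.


P(not H) = 1 - 0.85 = 0.15
Odds = 0.85 / 0.15 = 5.6667

5.6667


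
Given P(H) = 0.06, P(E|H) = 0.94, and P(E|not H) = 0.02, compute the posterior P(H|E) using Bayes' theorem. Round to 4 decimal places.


By Bayes' theorem: P(H|E) = P(E|H)*P(H) / P(E)
P(E) = P(E|H)*P(H) + P(E|not H)*P(not H)
P(E) = 0.94*0.06 + 0.02*0.94 = 0.0752
P(H|E) = 0.94*0.06 / 0.0752 = 0.75

0.75


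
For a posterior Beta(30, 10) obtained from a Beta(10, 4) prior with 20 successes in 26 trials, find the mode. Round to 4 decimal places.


Mode = (alpha - 1) / (alpha + beta - 2)
= 29 / 38
= 0.7632

0.7632


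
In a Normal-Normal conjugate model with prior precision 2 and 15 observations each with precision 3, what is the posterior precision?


Posterior precision = prior precision + n * observation precision
= 2 + 15 * 3
= 2 + 45 = 47

47


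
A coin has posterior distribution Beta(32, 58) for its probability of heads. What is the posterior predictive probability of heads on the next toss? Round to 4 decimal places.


Posterior predictive = E[theta] = alpha/(alpha+beta)
= 32/90
= 0.3556

0.3556


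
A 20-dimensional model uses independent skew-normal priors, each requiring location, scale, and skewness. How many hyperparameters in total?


Per parameter: 3 (location, scale, and skewness).
Total = 20 * 3 = 60

60


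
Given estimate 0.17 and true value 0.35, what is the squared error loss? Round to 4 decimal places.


Squared error = (estimate - true)^2
Difference = -0.18
Loss = -0.18^2 = 0.0324

0.0324


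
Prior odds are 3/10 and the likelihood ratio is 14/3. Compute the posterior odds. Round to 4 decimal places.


Posterior odds = prior odds * likelihood ratio
= (3/10) * (14/3)
= 42 / 30
= 1.4

1.4


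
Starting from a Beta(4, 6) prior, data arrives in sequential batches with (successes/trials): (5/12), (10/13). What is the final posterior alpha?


In sequential Bayesian updating, we sum all successes.
Total successes = 15
Final alpha = 4 + 15 = 19

19


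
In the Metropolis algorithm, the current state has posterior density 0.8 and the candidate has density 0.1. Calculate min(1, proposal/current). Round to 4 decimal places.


Ratio = 0.1/0.8 = 0.125
Acceptance probability = min(1, 0.125)
= 0.125

0.125


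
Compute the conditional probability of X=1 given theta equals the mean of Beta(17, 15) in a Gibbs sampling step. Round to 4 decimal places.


Mean of Beta(17, 15) = 0.5312
P(X=1 | theta=0.5312) = 0.5312

0.5312


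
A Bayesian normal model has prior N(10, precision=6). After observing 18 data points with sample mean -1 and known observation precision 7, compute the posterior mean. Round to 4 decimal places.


Posterior mean = (prior_precision * prior_mean + n * data_precision * data_mean) / (prior_precision + n * data_precision)
Numerator = 6*10 + 18*7*-1 = -66
Denominator = 6 + 18*7 = 132
Posterior mean = -0.5

-0.5


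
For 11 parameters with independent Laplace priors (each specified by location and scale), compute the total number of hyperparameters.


A Laplace prior has 2 hyperparameters per parameter.
Total = 11 * 2 = 22

22


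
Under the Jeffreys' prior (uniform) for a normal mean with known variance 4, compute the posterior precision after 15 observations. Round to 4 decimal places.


Prior precision = 0 (flat prior).
Post. prec. = 0 + n/var = 15/4 = 3.75

3.75


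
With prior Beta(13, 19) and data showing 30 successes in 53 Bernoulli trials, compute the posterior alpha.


Conjugate update: alpha_posterior = alpha_prior + k
= 13 + 30 = 43

43


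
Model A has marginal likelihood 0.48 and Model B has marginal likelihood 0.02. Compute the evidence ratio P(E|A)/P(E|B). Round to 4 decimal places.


Evidence ratio = P(E|A) / P(E|B)
= 0.48 / 0.02
= 24.0

24.0


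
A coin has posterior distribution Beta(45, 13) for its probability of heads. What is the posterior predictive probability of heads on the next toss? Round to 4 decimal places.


Posterior predictive = E[theta] = alpha/(alpha+beta)
= 45/58
= 0.7759

0.7759


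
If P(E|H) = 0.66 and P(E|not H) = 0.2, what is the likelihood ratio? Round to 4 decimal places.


Likelihood ratio = P(E|H) / P(E|not H)
= 0.66 / 0.2
= 3.3

3.3


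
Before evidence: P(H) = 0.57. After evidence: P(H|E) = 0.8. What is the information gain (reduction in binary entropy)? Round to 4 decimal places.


Prior entropy = 0.9858
Posterior entropy = 0.7219
Information gain = 0.9858 - 0.7219 = 0.2639

0.2639


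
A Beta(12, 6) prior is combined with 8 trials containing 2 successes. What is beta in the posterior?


In conjugate updating:
beta_posterior = beta_prior + (n - k)
= 6 + (8 - 2)
= 6 + 6 = 12

12


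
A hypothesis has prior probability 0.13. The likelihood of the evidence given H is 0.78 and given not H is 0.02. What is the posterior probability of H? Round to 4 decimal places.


Using Bayes' theorem:
P(E) = 0.13 * 0.78 + 0.87 * 0.02
P(E) = 0.1188
P(H|E) = (0.13 * 0.78) / 0.1188 = 0.8535

0.8535


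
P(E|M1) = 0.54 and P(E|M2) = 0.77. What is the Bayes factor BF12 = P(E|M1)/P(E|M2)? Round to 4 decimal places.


Bayes factor BF12 = P(E|M1) / P(E|M2)
= 0.54 / 0.77
= 0.7013

0.7013


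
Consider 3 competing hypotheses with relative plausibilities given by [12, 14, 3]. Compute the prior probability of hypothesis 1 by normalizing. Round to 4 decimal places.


Sum of weights = 12 + 14 + 3 = 29
Normalized prior for H1 = 12 / 29
= 0.4138

0.4138


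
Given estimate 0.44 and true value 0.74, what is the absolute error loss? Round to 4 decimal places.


Absolute error = |estimate - true|
= |-0.3| = 0.3

0.3


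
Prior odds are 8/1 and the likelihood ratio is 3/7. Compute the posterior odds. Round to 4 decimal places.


Posterior odds = prior odds * likelihood ratio
= (8/1) * (3/7)
= 24 / 7
= 3.4286

3.4286


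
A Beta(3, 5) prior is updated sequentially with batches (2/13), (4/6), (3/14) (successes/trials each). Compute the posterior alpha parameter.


Sequential conjugate updating is equivalent to a single batch update.
Total successes across all batches = 9
alpha_posterior = alpha_prior + total_successes = 3 + 9
= 12

12


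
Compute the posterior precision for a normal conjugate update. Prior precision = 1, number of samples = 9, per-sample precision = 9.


tau_post = tau_0 + n * tau
= 1 + 9 * 9 = 82

82


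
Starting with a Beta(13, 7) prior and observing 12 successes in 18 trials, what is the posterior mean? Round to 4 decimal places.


Posterior parameters: alpha = 13 + 12 = 25
beta = 7 + 6 = 13
Posterior mean = alpha / (alpha + beta) = 25 / 38
= 0.6579

0.6579


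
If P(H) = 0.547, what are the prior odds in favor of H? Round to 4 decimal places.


Prior odds = P(H) / (1 - P(H))
= 0.547 / 0.453
= 1.2075

1.2075


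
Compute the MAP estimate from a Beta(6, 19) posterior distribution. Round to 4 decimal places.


MAP = mode of Beta distribution
= (alpha - 1)/(alpha + beta - 2)
= (6-1)/(6+19-2)
= 5/23 = 0.2174

0.2174


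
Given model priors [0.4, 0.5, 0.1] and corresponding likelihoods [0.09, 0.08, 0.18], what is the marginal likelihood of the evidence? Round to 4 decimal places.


P(E) = sum_i P(M_i) P(E|M_i)
= 0.036 + 0.04 + 0.018
= 0.094

0.094


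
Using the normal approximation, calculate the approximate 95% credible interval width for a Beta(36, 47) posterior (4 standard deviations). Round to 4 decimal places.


Var(Beta) = 36*47/(83^2 * 84) = 0.0029
SD = 0.0541
Width ~ 4*SD = 0.2163

0.2163


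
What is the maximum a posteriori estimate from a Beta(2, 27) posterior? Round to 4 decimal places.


The MAP estimate equals the mode of the distribution.
Mode of Beta(a,b) = (a-1)/(a+b-2)
= 1/27
= 0.037

0.037


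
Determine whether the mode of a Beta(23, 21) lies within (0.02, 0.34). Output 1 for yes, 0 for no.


First find the mode: (a-1)/(a+b-2) = 0.5238
Is 0.5238 in (0.02, 0.34)? 0

0


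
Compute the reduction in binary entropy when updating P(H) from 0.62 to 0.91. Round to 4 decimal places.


H_before = -p*log2(p) - (1-p)*log2(1-p) for p=0.62: 0.958
H_after for p=0.91: 0.4365
Reduction = 0.958 - 0.4365 = 0.5216

0.5216


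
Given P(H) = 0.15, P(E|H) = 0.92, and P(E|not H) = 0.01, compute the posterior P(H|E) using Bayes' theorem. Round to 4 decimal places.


By Bayes' theorem: P(H|E) = P(E|H)*P(H) / P(E)
P(E) = P(E|H)*P(H) + P(E|not H)*P(not H)
P(E) = 0.92*0.15 + 0.01*0.85 = 0.1465
P(H|E) = 0.92*0.15 / 0.1465 = 0.942

0.942


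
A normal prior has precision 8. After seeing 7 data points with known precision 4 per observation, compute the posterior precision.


In the conjugate normal model, precisions add:
tau_posterior = tau_prior + n * tau_data
= 8 + 7*4 = 36

36


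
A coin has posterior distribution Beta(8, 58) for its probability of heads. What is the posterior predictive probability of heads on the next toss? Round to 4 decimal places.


Posterior predictive = E[theta] = alpha/(alpha+beta)
= 8/66
= 0.1212

0.1212


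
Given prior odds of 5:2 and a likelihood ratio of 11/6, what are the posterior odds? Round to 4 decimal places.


Posterior odds = prior odds * LR
Prior odds = 5/2 = 2.5
LR = 11/6 = 1.8333
Posterior odds = 2.5 * 1.8333 = 4.5833

4.5833


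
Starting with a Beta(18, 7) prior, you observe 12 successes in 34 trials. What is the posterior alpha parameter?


For a Beta-Binomial conjugate model:
Posterior alpha = prior alpha + number of successes
= 18 + 12 = 30

30


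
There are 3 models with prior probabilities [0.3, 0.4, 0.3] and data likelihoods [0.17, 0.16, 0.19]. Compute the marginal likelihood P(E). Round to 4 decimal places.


P(E) = sum over models of P(M_i) * P(E|M_i)
= 0.3*0.17 + 0.4*0.16 + 0.3*0.19
= 0.172

0.172


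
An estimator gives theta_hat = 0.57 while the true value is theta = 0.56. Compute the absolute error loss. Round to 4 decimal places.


The absolute error loss is |theta_hat - theta|
= |0.57 - 0.56|
= 0.01

0.01


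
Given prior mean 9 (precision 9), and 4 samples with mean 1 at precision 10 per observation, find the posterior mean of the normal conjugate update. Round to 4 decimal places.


The posterior mean is a precision-weighted average of prior and data.
Post. prec. = 9 + 40 = 49
Post. mean = (81 + 40)/49 = 121/49 = 2.4694

2.4694


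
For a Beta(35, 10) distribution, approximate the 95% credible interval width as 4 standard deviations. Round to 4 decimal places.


Variance of Beta(a,b) = ab / ((a+b)^2 * (a+b+1))
= 35*10 / ((45)^2 * 46)
= 0.0038
SD = sqrt(0.0038) = 0.0613
Width = 4 * SD = 0.2452

0.2452


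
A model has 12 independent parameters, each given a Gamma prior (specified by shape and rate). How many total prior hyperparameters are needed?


Each Gamma prior needs 2 hyperparameters (shape and rate).
Total = 2 * 12 = 24

24


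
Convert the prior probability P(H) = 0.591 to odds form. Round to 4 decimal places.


P(not H) = 1 - 0.591 = 0.409
Odds = 0.591 / 0.409 = 1.445

1.445


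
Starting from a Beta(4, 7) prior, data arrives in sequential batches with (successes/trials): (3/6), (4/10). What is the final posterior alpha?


In sequential Bayesian updating, we sum all successes.
Total successes = 7
Final alpha = 4 + 7 = 11

11


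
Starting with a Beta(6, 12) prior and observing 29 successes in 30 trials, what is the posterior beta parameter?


Posterior beta = prior beta + failures
Failures = 30 - 29 = 1
beta_post = 12 + 1 = 13

13


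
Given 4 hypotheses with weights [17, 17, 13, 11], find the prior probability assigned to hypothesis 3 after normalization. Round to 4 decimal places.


To normalize, divide each weight by the sum of all weights.
Sum = 58
Prior(H3) = 13/58 = 0.2241

0.2241


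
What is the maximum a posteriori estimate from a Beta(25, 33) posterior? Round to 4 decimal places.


The MAP estimate equals the mode of the distribution.
Mode of Beta(a,b) = (a-1)/(a+b-2)
= 24/56
= 0.4286

0.4286


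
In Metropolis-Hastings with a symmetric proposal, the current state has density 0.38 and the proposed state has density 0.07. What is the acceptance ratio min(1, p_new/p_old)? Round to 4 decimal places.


Ratio = p_new / p_old = 0.07 / 0.38 = 0.1842
Acceptance = min(1, 0.1842) = 0.1842

0.1842


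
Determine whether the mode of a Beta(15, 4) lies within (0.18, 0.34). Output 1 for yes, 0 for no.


First find the mode: (a-1)/(a+b-2) = 0.8235
Is 0.8235 in (0.18, 0.34)? 0

0


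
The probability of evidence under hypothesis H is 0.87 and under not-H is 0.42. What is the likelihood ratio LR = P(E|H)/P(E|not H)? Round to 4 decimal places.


LR = 0.87 / 0.42
= 2.0714

2.0714


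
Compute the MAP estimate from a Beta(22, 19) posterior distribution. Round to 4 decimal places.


MAP = mode of Beta distribution
= (alpha - 1)/(alpha + beta - 2)
= (22-1)/(22+19-2)
= 21/39 = 0.5385

0.5385


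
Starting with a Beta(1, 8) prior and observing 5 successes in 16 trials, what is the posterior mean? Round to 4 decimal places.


Posterior parameters: alpha = 1 + 5 = 6
beta = 8 + 11 = 19
Posterior mean = alpha / (alpha + beta) = 6 / 25
= 0.24

0.24


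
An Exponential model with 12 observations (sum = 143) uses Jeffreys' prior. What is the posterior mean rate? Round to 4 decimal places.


Posterior Gamma(12, 143)
E[lambda] = 12/143 = 0.0839

0.0839


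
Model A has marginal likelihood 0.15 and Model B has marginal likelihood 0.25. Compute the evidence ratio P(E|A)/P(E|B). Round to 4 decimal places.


Evidence ratio = P(E|A) / P(E|B)
= 0.15 / 0.25
= 0.6

0.6


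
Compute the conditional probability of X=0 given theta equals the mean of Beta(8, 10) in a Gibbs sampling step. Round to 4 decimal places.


Mean of Beta(8, 10) = 0.4444
P(X=0 | theta=0.4444) = 0.5556

0.5556


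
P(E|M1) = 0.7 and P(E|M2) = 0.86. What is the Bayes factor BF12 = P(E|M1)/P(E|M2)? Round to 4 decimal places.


Bayes factor BF12 = P(E|M1) / P(E|M2)
= 0.7 / 0.86
= 0.814

0.814


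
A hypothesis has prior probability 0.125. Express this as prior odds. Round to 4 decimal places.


Odds = P(H) / P(not H) = 0.125 / 0.875
= 0.1429

0.1429


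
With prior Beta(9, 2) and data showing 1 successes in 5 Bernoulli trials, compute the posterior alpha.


Conjugate update: alpha_posterior = alpha_prior + k
= 9 + 1 = 10

10


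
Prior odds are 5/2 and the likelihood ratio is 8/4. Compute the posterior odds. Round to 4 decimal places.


Posterior odds = prior odds * likelihood ratio
= (5/2) * (8/4)
= 40 / 8
= 5.0

5.0


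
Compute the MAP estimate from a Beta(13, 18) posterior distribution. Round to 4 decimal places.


MAP = mode of Beta distribution
= (alpha - 1)/(alpha + beta - 2)
= (13-1)/(13+18-2)
= 12/29 = 0.4138

0.4138


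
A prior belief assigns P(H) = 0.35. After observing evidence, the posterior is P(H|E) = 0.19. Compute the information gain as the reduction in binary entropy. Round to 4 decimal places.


H(prior) = -0.35*log2(0.35) - 0.65*log2(0.65)
= 0.9341
H(post) = -0.19*log2(0.19) - 0.81*log2(0.81)
= 0.7015
IG = 0.9341 - 0.7015 = 0.2326

0.2326


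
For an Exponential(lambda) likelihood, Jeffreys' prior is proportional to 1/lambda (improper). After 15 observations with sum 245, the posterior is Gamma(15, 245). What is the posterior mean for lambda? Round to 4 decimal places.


Posterior = Gamma(n, sum_x) = Gamma(15, 245)
Posterior mean = shape/rate = 15/245
= 0.0612

0.0612


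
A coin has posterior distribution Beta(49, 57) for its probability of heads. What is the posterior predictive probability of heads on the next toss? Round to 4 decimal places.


Posterior predictive = E[theta] = alpha/(alpha+beta)
= 49/106
= 0.4623

0.4623


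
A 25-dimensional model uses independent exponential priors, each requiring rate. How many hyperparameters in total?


Per parameter: 1 (rate).
Total = 25 * 1 = 25

25


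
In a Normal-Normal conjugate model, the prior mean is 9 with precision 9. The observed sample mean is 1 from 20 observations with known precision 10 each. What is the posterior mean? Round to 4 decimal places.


Posterior precision = tau0 + n*tau = 9 + 20*10 = 209
Posterior mean = (tau0*mu0 + n*tau*xbar) / posterior_precision
= (9*9 + 20*10*1) / 209
= 281 / 209 = 1.3445

1.3445


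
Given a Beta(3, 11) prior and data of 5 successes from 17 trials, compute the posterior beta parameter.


Number of failures = 17 - 5 = 12
Posterior beta = 11 + 12 = 23

23


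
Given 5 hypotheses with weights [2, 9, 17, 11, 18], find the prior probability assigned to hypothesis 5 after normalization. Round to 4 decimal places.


To normalize, divide each weight by the sum of all weights.
Sum = 57
Prior(H5) = 18/57 = 0.3158

0.3158


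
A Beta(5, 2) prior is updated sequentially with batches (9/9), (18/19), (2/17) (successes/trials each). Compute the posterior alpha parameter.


Sequential conjugate updating is equivalent to a single batch update.
Total successes across all batches = 29
alpha_posterior = alpha_prior + total_successes = 5 + 29
= 34

34


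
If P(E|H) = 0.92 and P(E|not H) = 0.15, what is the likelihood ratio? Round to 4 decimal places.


Likelihood ratio = P(E|H) / P(E|not H)
= 0.92 / 0.15
= 6.1333

6.1333


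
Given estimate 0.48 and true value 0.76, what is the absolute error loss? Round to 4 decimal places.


Absolute error = |estimate - true|
= |-0.28| = 0.28

0.28


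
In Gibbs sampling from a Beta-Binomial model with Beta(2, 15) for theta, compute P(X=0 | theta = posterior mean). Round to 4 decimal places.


Posterior mean = alpha/(alpha+beta) = 2/17 = 0.1176
P(X=0|theta=mean) = 1 - theta = 0.8824

0.8824


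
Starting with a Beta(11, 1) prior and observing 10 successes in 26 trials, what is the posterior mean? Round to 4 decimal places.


Posterior parameters: alpha = 11 + 10 = 21
beta = 1 + 16 = 17
Posterior mean = alpha / (alpha + beta) = 21 / 38
= 0.5526

0.5526


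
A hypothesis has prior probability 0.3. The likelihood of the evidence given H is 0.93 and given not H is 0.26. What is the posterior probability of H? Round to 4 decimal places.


Using Bayes' theorem:
P(E) = 0.3 * 0.93 + 0.7 * 0.26
P(E) = 0.461
P(H|E) = (0.3 * 0.93) / 0.461 = 0.6052

0.6052


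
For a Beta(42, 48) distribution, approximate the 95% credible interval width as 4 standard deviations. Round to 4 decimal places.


Variance of Beta(a,b) = ab / ((a+b)^2 * (a+b+1))
= 42*48 / ((90)^2 * 91)
= 0.0027
SD = sqrt(0.0027) = 0.0523
Width = 4 * SD = 0.2092

0.2092


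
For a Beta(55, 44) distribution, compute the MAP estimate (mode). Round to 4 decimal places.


MAP = mode = (a-1)/(a+b-2)
= (55-1)/(55+44-2)
= 54/97 = 0.5567

0.5567


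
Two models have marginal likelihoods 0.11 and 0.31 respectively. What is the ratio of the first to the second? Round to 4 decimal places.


Evidence ratio = 0.11 / 0.31
= 0.3548

0.3548


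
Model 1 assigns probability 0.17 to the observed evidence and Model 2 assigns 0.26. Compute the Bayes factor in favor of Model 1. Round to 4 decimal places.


BF = P(data|M1) / P(data|M2)
= 0.17 / 0.26 = 0.6538

0.6538


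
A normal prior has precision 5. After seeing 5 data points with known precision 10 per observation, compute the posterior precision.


In the conjugate normal model, precisions add:
tau_posterior = tau_prior + n * tau_data
= 5 + 5*10 = 55

55


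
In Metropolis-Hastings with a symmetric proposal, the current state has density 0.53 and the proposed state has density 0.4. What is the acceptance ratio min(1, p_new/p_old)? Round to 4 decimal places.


Ratio = p_new / p_old = 0.4 / 0.53 = 0.7547
Acceptance = min(1, 0.7547) = 0.7547

0.7547
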